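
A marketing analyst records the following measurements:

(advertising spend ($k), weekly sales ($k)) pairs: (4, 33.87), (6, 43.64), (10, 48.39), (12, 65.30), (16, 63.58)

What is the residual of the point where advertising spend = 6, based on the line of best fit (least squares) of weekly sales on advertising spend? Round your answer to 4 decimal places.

n = 5, Σx = 48, Σy = 254.78, Σxy = 2682.1, Σx² = 552
Sxx = Σx² − (Σx)²/n = 552 − 460.8 = 91.2
Sxy = Σxy − (Σx)(Σy)/n = 2682.1 − 2445.888 = 236.212
b = Sxy/Sxx = 236.212/91.2 = 2.590044
a = ȳ − b·x̄ = 50.956 − 2.590044·9.6 = 26.091579
ŷ(6) = 26.091579 + 2.590044·6 = 41.631842
residual = y − ŷ = 43.64 − 41.631842 = 2.008158

2.0082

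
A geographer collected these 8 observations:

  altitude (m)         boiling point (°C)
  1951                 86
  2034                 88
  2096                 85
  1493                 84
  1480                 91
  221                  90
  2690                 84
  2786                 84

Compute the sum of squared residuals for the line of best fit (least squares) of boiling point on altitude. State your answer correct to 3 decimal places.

n = 8, Σx = 14751, Σy = 692, Σxy = 1264904, Σx² = 31802959, Σy² = 59914
Sxx = Σx² − (Σx)²/n = 31802959 − 27199000.125 = 4603958.875
Sxy = Σxy − (Σx)(Σy)/n = 1264904 − 1275961.5 = -11057.5
Syy = Σy² − (Σy)²/n = 59914 − 59858 = 56
b = Sxy/Sxx = -11057.5/4603958.875 = -0.002402
SSE = Syy − b·Sxy = 56 − (-0.002402)·(-11057.5) = 29.442789

29.443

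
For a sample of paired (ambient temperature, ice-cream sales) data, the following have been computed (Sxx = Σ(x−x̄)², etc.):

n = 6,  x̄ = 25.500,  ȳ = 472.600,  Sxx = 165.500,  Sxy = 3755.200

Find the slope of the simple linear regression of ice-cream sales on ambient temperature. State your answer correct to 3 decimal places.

b = Sxy/Sxx = 3755.2/165.5 = 22.690030

22.690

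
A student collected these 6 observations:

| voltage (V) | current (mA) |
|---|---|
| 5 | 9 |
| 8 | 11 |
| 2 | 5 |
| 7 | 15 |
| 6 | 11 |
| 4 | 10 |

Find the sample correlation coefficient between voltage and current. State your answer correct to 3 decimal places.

n = 6, Σx = 32, Σy = 61, Σxy = 354, Σx² = 194, Σy² = 673
Sxx = Σx² − (Σx)²/n = 194 − 170.666667 = 23.333333
Sxy = Σxy − (Σx)(Σy)/n = 354 − 325.333333 = 28.666667
Syy = Σy² − (Σy)²/n = 673 − 620.166667 = 52.833333
r = Sxy/√(Sxx·Syy) = 28.666667/√(1232.777778) = 28.666667/35.110935 = 0.816460

0.816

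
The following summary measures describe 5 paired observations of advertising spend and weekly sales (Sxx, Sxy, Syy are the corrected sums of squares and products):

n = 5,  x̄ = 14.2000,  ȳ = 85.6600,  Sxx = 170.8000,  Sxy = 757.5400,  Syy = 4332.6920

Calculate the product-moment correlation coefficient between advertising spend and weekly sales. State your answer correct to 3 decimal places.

0.881

r = Sxy/√(Sxx·Syy) = 757.54/√(740023.7936) = 757.54/860.246356 = 0.880608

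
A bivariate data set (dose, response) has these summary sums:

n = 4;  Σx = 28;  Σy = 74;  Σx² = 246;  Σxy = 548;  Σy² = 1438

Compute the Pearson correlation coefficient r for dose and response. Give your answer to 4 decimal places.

Sxx = Σx² − (Σx)²/n = 246 − 196 = 50
Sxy = Σxy − (Σx)(Σy)/n = 548 − 518 = 30
Syy = Σy² − (Σy)²/n = 1438 − 1369 = 69
r = Sxy/√(Sxx·Syy) = 30/√(3450) = 30/58.736701 = 0.510754

0.5108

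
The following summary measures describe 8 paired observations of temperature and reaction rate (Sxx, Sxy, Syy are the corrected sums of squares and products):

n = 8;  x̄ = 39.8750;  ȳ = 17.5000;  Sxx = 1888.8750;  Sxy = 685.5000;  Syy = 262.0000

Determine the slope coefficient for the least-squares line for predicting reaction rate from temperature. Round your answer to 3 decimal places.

0.363

b = Sxy/Sxx = 685.5/1888.875 = 0.362914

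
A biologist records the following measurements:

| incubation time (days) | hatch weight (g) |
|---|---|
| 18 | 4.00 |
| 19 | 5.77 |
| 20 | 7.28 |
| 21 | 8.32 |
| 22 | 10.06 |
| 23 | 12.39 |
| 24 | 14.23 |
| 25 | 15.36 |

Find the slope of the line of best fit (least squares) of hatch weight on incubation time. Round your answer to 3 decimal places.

1.653

n = 8, Σx = 172, Σy = 77.41, Σxy = 1733.76, Σx² = 3740
Sxx = Σx² − (Σx)²/n = 3740 − 3698 = 42
Sxy = Σxy − (Σx)(Σy)/n = 1733.76 − 1664.315 = 69.445
b = Sxy/Sxx = 69.445/42 = 1.653452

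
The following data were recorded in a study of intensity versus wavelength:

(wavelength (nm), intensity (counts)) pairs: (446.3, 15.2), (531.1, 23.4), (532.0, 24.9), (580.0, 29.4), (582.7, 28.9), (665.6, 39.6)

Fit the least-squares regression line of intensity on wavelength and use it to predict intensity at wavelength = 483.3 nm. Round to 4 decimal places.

n = 6, Σx = 3337.7, Σy = 161.4, Σxy = 92708.09, Σx² = 1883237.55
Sxx = Σx² − (Σx)²/n = 1883237.55 − 1856706.881667 = 26530.668333
Sxy = Σxy − (Σx)(Σy)/n = 92708.09 − 89784.13 = 2923.96
b = Sxy/Sxx = 2923.96/26530.668333 = 0.110211
a = ȳ − b·x̄ = 26.9 − 0.110211·556.283333 = -34.408302
ŷ(483.3) = a + b·483.3 = -34.408302 + 0.110211·483.3 = 18.856465

18.8565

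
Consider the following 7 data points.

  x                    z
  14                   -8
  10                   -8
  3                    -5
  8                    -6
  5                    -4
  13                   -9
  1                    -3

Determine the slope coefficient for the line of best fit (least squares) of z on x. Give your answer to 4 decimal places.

n = 7, Σx = 54, Σy = -43, Σxy = -395, Σx² = 564
Sxx = Σx² − (Σx)²/n = 564 − 416.571429 = 147.428571
Sxy = Σxy − (Σx)(Σy)/n = -395 − (-331.714286) = -63.285714
b = Sxy/Sxx = -63.285714/147.428571 = -0.429264

-0.4293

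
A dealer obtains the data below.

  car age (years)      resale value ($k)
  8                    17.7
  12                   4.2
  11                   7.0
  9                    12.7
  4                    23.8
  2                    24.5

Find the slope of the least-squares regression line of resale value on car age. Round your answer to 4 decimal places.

n = 6, Σx = 46, Σy = 89.9, Σxy = 527.5, Σx² = 430
Sxx = Σx² − (Σx)²/n = 430 − 352.666667 = 77.333333
Sxy = Σxy − (Σx)(Σy)/n = 527.5 − 689.233333 = -161.733333
b = Sxy/Sxx = -161.733333/77.333333 = -2.091379

-2.0914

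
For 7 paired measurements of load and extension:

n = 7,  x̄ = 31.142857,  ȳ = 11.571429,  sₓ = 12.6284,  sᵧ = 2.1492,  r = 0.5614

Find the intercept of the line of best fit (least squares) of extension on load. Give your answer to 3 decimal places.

b = r · sᵧ/sₓ = 0.5614 · 2.1492/12.6284 = 0.095543
a = ȳ − b·x̄ = 11.571429 − 0.095543·31.142857 = 8.595933

8.596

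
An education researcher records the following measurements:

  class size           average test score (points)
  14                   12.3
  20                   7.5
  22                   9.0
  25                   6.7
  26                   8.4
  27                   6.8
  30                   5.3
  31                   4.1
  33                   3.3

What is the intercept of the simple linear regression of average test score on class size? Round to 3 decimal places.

17.877

n = 9, Σx = 228, Σy = 63.4, Σxy = 1484.7, Σx² = 6060
Sxx = Σx² − (Σx)²/n = 6060 − 5776 = 284
Sxy = Σxy − (Σx)(Σy)/n = 1484.7 − 1606.133333 = -121.433333
b = Sxy/Sxx = -121.433333/284 = -0.427582
a = ȳ − b·x̄ = 7.044444 − (-0.427582)·25.333333 = 17.876526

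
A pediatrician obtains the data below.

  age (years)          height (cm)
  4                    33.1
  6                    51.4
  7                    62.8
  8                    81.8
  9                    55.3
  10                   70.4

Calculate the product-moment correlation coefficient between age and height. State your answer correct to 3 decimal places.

n = 6, Σx = 44, Σy = 354.8, Σxy = 2736.5, Σx² = 346, Σy² = 22386.9
Sxx = Σx² − (Σx)²/n = 346 − 322.666667 = 23.333333
Sxy = Σxy − (Σx)(Σy)/n = 2736.5 − 2601.866667 = 134.633333
Syy = Σy² − (Σy)²/n = 22386.9 − 20980.506667 = 1406.393333
r = Sxy/√(Sxx·Syy) = 134.633333/√(32815.844444) = 134.633333/181.151441 = 0.743209

0.743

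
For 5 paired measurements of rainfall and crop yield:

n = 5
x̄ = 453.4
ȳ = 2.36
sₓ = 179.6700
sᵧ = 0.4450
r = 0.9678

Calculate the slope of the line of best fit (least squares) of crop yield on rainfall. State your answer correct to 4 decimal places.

b = r · sᵧ/sₓ = 0.9678 · 0.445/179.67 = 0.002397

0.0024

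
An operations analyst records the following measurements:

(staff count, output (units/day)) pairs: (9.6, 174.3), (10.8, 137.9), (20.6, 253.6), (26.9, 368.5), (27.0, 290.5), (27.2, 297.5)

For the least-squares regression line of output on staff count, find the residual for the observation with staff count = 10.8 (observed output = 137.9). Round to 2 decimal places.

n = 6, Σx = 122.1, Σy = 1522.3, Σxy = 34234.91, Σx² = 2825.61
Sxx = Σx² − (Σx)²/n = 2825.61 − 2484.735 = 340.875
Sxy = Σxy − (Σx)(Σy)/n = 34234.91 − 30978.805 = 3256.105
b = Sxy/Sxx = 3256.105/340.875 = 9.552197
a = ȳ − b·x̄ = 253.716667 − 9.552197·20.35 = 59.329467
ŷ(10.8) = 59.329467 + 9.552197·10.8 = 162.493190
residual = y − ŷ = 137.9 − 162.493190 = -24.593190

-24.59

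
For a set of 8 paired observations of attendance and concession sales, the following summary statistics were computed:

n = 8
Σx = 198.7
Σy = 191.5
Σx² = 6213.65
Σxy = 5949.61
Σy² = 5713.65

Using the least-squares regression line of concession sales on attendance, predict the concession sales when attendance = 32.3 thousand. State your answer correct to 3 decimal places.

Sxx = Σx² − (Σx)²/n = 6213.65 − 4935.21125 = 1278.43875
Sxy = Σxy − (Σx)(Σy)/n = 5949.61 − 4756.38125 = 1193.22875
b = Sxy/Sxx = 1193.22875/1278.43875 = 0.933348
a = ȳ − b·x̄ = 23.9375 − 0.933348·24.8375 = 0.755459
ŷ(32.3) = a + b·32.3 = 0.755459 + 0.933348·32.3 = 30.902612

30.903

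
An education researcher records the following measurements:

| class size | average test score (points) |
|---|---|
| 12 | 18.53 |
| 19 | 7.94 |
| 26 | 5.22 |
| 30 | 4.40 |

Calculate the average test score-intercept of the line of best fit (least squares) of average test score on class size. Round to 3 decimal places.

25.618

n = 4, Σx = 87, Σy = 36.09, Σxy = 640.94, Σx² = 2081
Sxx = Σx² − (Σx)²/n = 2081 − 1892.25 = 188.75
Sxy = Σxy − (Σx)(Σy)/n = 640.94 − 784.9575 = -144.0175
b = Sxy/Sxx = -144.0175/188.75 = -0.763007
a = ȳ − b·x̄ = 9.0225 − (-0.763007)·21.75 = 25.617894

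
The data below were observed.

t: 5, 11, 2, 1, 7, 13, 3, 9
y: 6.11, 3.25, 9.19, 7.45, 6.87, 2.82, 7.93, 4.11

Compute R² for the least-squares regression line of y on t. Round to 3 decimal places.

n = 8, Σx = 51, Σy = 47.73, Σxy = 237.66, Σx² = 459, Σy² = 322.7795
Sxx = Σx² − (Σx)²/n = 459 − 325.125 = 133.875
Sxy = Σxy − (Σx)(Σy)/n = 237.66 − 304.27875 = -66.61875
Syy = Σy² − (Σy)²/n = 322.7795 − 284.769113 = 38.010388
R² = Sxy²/(Sxx·Syy) = (-66.61875)²/(133.875·38.010388) = 0.872150

0.872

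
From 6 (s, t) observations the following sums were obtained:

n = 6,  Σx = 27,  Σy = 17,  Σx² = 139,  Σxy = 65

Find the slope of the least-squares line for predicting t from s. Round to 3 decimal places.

-0.657

Sxx = Σx² − (Σx)²/n = 139 − 121.5 = 17.5
Sxy = Σxy − (Σx)(Σy)/n = 65 − 76.5 = -11.5
b = Sxy/Sxx = -11.5/17.5 = -0.657143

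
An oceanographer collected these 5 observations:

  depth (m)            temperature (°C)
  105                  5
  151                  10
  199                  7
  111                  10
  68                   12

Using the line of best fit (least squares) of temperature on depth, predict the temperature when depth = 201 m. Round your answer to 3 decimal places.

n = 5, Σx = 634, Σy = 44, Σxy = 5354, Σx² = 90372
Sxx = Σx² − (Σx)²/n = 90372 − 80391.2 = 9980.8
Sxy = Σxy − (Σx)(Σy)/n = 5354 − 5579.2 = -225.2
b = Sxy/Sxx = -225.2/9980.8 = -0.022563
a = ȳ − b·x̄ = 8.8 − (-0.022563)·126.8 = 11.661029
ŷ(201) = a + b·201 = 11.661029 + (-0.022563)·201 = 7.125802

7.126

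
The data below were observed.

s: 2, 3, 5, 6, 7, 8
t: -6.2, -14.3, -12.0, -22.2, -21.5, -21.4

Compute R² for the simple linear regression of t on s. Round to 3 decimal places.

n = 6, Σx = 31, Σy = -97.6, Σxy = -570.2, Σx² = 187, Σy² = 1799.98
Sxx = Σx² − (Σx)²/n = 187 − 160.166667 = 26.833333
Sxy = Σxy − (Σx)(Σy)/n = -570.2 − (-504.266667) = -65.933333
Syy = Σy² − (Σy)²/n = 1799.98 − 1587.626667 = 212.353333
R² = Sxy²/(Sxx·Syy) = (-65.933333)²/(26.833333·212.353333) = 0.762915

0.763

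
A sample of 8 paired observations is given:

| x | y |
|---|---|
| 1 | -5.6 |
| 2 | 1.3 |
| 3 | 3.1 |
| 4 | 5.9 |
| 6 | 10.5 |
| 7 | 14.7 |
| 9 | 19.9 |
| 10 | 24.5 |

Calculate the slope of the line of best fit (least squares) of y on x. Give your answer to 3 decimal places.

3.044

n = 8, Σx = 42, Σy = 74.3, Σxy = 619.9, Σx² = 296
Sxx = Σx² − (Σx)²/n = 296 − 220.5 = 75.5
Sxy = Σxy − (Σx)(Σy)/n = 619.9 − 390.075 = 229.825
b = Sxy/Sxx = 229.825/75.5 = 3.044040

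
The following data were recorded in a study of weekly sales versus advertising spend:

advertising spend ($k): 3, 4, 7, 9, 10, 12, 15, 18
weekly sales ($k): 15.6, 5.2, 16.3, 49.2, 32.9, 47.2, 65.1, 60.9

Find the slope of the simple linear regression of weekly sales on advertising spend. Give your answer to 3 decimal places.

n = 8, Σx = 78, Σy = 292.4, Σxy = 3592.6, Σx² = 948
Sxx = Σx² − (Σx)²/n = 948 − 760.5 = 187.5
Sxy = Σxy − (Σx)(Σy)/n = 3592.6 − 2850.9 = 741.7
b = Sxy/Sxx = 741.7/187.5 = 3.955733

3.956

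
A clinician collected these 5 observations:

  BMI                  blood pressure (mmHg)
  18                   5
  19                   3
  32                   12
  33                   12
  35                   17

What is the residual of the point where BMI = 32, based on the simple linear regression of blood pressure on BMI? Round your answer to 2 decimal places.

n = 5, Σx = 137, Σy = 49, Σxy = 1522, Σx² = 4023
Sxx = Σx² − (Σx)²/n = 4023 − 3753.8 = 269.2
Sxy = Σxy − (Σx)(Σy)/n = 1522 − 1342.6 = 179.4
b = Sxy/Sxx = 179.4/269.2 = 0.666419
a = ȳ − b·x̄ = 9.8 − 0.666419·27.4 = -8.459881
ŷ(32) = -8.459881 + 0.666419·32 = 12.865527
residual = y − ŷ = 12 − 12.865527 = -0.865527

-0.87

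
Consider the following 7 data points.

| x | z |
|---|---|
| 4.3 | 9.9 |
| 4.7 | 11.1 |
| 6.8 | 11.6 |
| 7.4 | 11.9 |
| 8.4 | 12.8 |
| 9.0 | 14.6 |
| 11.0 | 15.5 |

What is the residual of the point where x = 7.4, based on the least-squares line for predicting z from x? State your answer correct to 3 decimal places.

-0.608

n = 7, Σx = 51.6, Σy = 87.4, Σxy = 671.1, Σx² = 414.14
Sxx = Σx² − (Σx)²/n = 414.14 − 380.365714 = 33.774286
Sxy = Σxy − (Σx)(Σy)/n = 671.1 − 644.262857 = 26.837143
b = Sxy/Sxx = 26.837143/33.774286 = 0.794603
a = ȳ − b·x̄ = 12.485714 − 0.794603·7.371429 = 6.628356
ŷ(7.4) = 6.628356 + 0.794603·7.4 = 12.508417
residual = y − ŷ = 11.9 − 12.508417 = -0.608417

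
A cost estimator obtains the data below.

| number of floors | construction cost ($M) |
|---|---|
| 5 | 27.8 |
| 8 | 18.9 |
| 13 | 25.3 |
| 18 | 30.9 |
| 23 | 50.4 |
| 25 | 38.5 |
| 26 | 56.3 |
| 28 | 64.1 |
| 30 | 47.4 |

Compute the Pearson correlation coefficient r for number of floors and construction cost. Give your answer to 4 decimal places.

n = 9, Σx = 176, Σy = 359.6, Σxy = 7977.6, Σx² = 4096, Σy² = 16272.62
Sxx = Σx² − (Σx)²/n = 4096 − 3441.777778 = 654.222222
Sxy = Σxy − (Σx)(Σy)/n = 7977.6 − 7032.177778 = 945.422222
Syy = Σy² − (Σy)²/n = 16272.62 − 14368.017778 = 1904.602222
r = Sxy/√(Sxx·Syy) = 945.422222/√(1246033.098272) = 945.422222/1116.258527 = 0.846956

0.8470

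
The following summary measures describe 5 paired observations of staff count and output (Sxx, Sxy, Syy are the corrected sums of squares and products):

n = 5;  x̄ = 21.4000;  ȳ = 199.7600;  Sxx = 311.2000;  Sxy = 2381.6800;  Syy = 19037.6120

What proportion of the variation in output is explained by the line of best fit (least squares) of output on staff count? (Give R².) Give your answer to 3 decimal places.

R² = Sxy²/(Sxx·Syy) = (2381.68)²/(311.2·19037.612) = 0.957447

0.957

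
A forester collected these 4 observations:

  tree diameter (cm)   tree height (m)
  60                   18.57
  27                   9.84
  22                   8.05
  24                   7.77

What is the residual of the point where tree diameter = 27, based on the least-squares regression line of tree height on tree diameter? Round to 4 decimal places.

0.5462

n = 4, Σx = 133, Σy = 44.23, Σxy = 1743.46, Σx² = 5389
Sxx = Σx² − (Σx)²/n = 5389 − 4422.25 = 966.75
Sxy = Σxy − (Σx)(Σy)/n = 1743.46 − 1470.6475 = 272.8125
b = Sxy/Sxx = 272.8125/966.75 = 0.282196
a = ȳ − b·x̄ = 11.0575 − 0.282196·33.25 = 1.674500
ŷ(27) = 1.674500 + 0.282196·27 = 9.293778
residual = y − ŷ = 9.84 − 9.293778 = 0.546222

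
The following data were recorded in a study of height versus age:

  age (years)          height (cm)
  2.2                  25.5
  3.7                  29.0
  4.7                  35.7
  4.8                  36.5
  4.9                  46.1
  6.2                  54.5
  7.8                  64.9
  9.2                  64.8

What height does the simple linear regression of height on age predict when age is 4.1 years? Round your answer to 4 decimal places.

35.7981

n = 8, Σx = 43.5, Σy = 357, Σxy = 2172.56, Σx² = 271.59
Sxx = Σx² − (Σx)²/n = 271.59 − 236.53125 = 35.05875
Sxy = Σxy − (Σx)(Σy)/n = 2172.56 − 1941.1875 = 231.3725
b = Sxy/Sxx = 231.3725/35.05875 = 6.599565
a = ȳ − b·x̄ = 44.625 − 6.599565·5.4375 = 8.739865
ŷ(4.1) = a + b·4.1 = 8.739865 + 6.599565·4.1 = 35.798082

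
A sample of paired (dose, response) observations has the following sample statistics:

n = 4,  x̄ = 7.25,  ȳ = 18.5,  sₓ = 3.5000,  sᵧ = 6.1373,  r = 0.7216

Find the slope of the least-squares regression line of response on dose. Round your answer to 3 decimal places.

1.265

b = r · sᵧ/sₓ = 0.7216 · 6.1373/3.5 = 1.265336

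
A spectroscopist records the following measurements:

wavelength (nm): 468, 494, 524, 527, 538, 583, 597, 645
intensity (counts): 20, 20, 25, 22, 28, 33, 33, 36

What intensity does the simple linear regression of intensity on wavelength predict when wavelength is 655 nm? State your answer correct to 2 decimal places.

n = 8, Σx = 4376, Σy = 217, Σxy = 121158, Σx² = 2417132
Sxx = Σx² − (Σx)²/n = 2417132 − 2393672 = 23460
Sxy = Σxy − (Σx)(Σy)/n = 121158 − 118699 = 2459
b = Sxy/Sxx = 2459/23460 = 0.104817
a = ȳ − b·x̄ = 27.125 − 0.104817·547 = -30.209740
ŷ(655) = a + b·655 = -30.209740 + 0.104817·655 = 38.445205

38.45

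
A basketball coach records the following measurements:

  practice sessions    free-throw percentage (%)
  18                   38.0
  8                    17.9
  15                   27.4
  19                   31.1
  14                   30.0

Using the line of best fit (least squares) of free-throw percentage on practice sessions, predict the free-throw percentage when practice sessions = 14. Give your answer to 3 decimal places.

27.682

n = 5, Σx = 74, Σy = 144.4, Σxy = 2249.1, Σx² = 1170
Sxx = Σx² − (Σx)²/n = 1170 − 1095.2 = 74.8
Sxy = Σxy − (Σx)(Σy)/n = 2249.1 − 2137.12 = 111.98
b = Sxy/Sxx = 111.98/74.8 = 1.497059
a = ȳ − b·x̄ = 28.88 − 1.497059·14.8 = 6.723529
ŷ(14) = a + b·14 = 6.723529 + 1.497059·14 = 27.682353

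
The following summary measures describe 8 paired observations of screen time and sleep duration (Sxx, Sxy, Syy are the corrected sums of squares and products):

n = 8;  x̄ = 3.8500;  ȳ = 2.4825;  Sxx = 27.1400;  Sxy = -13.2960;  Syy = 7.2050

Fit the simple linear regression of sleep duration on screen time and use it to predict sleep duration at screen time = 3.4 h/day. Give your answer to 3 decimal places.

2.703

b = Sxy/Sxx = -13.296/27.14 = -0.489904
a = ȳ − b·x̄ = 2.4825 − (-0.489904)·3.85 = 4.368631
ŷ(3.4) = a + b·3.4 = 4.368631 + (-0.489904)·3.4 = 2.702957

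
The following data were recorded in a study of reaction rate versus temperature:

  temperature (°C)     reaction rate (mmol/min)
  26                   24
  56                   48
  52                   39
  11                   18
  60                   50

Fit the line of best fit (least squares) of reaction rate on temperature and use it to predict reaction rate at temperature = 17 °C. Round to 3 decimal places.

n = 5, Σx = 205, Σy = 179, Σxy = 8538, Σx² = 10237
Sxx = Σx² − (Σx)²/n = 10237 − 8405 = 1832
Sxy = Σxy − (Σx)(Σy)/n = 8538 − 7339 = 1199
b = Sxy/Sxx = 1199/1832 = 0.654476
a = ȳ − b·x̄ = 35.8 − 0.654476·41 = 8.966485
ŷ(17) = a + b·17 = 8.966485 + 0.654476·17 = 20.092576

20.093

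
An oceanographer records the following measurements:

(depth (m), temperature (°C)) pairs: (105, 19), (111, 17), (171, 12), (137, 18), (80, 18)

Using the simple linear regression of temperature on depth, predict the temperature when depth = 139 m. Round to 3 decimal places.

n = 5, Σx = 604, Σy = 84, Σxy = 9840, Σx² = 77756
Sxx = Σx² − (Σx)²/n = 77756 − 72963.2 = 4792.8
Sxy = Σxy − (Σx)(Σy)/n = 9840 − 10147.2 = -307.2
b = Sxy/Sxx = -307.2/4792.8 = -0.064096
a = ȳ − b·x̄ = 16.8 − (-0.064096)·120.8 = 24.542814
ŷ(139) = a + b·139 = 24.542814 + (-0.064096)·139 = 15.633450

15.633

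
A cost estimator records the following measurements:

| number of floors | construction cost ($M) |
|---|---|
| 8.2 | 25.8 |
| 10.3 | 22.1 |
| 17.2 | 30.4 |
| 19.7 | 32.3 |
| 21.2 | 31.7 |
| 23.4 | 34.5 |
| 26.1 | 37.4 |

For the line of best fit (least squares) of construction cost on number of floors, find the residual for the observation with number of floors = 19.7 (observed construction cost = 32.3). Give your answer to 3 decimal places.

n = 7, Σx = 126.1, Σy = 214.2, Σxy = 4053.86, Σx² = 2535.47
Sxx = Σx² − (Σx)²/n = 2535.47 − 2271.601429 = 263.868571
Sxy = Σxy − (Σx)(Σy)/n = 4053.86 − 3858.66 = 195.2
b = Sxy/Sxx = 195.2/263.868571 = 0.739762
a = ȳ − b·x̄ = 30.6 − 0.739762·18.014286 = 17.273712
ŷ(19.7) = 17.273712 + 0.739762·19.7 = 31.847028
residual = y − ŷ = 32.3 − 31.847028 = 0.452972

0.453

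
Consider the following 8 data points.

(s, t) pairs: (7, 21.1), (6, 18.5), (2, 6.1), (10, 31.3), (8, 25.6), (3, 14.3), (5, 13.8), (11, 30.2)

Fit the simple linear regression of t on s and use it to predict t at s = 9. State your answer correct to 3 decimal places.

n = 8, Σx = 52, Σy = 160.9, Σxy = 1232.8, Σx² = 408
Sxx = Σx² − (Σx)²/n = 408 − 338 = 70
Sxy = Σxy − (Σx)(Σy)/n = 1232.8 − 1045.85 = 186.95
b = Sxy/Sxx = 186.95/70 = 2.670714
a = ȳ − b·x̄ = 20.1125 − 2.670714·6.5 = 2.752857
ŷ(9) = a + b·9 = 2.752857 + 2.670714·9 = 26.789286

26.789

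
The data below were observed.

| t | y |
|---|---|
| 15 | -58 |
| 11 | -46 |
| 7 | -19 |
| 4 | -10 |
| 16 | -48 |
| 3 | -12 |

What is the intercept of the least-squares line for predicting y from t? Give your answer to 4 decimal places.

n = 6, Σx = 56, Σy = -193, Σxy = -2353, Σx² = 676
Sxx = Σx² − (Σx)²/n = 676 − 522.666667 = 153.333333
Sxy = Σxy − (Σx)(Σy)/n = -2353 − (-1801.333333) = -551.666667
b = Sxy/Sxx = -551.666667/153.333333 = -3.597826
a = ȳ − b·x̄ = -32.166667 − (-3.597826)·9.333333 = 1.413043

1.4130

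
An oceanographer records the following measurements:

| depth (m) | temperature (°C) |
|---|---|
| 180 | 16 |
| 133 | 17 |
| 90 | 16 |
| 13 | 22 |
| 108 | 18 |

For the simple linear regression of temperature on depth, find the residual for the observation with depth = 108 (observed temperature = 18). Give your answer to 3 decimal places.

0.309

n = 5, Σx = 524, Σy = 89, Σxy = 8811, Σx² = 70022
Sxx = Σx² − (Σx)²/n = 70022 − 54915.2 = 15106.8
Sxy = Σxy − (Σx)(Σy)/n = 8811 − 9327.2 = -516.2
b = Sxy/Sxx = -516.2/15106.8 = -0.034170
a = ȳ − b·x̄ = 17.8 − (-0.034170)·104.8 = 21.381020
ŷ(108) = 21.381020 + (-0.034170)·108 = 17.690656
residual = y − ŷ = 18 − 17.690656 = 0.309344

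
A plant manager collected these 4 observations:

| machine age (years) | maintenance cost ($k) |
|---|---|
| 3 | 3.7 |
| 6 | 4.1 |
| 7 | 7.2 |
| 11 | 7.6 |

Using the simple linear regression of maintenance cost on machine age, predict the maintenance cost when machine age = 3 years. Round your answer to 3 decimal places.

3.686

n = 4, Σx = 27, Σy = 22.6, Σxy = 169.7, Σx² = 215
Sxx = Σx² − (Σx)²/n = 215 − 182.25 = 32.75
Sxy = Σxy − (Σx)(Σy)/n = 169.7 − 152.55 = 17.15
b = Sxy/Sxx = 17.15/32.75 = 0.523664
a = ȳ − b·x̄ = 5.65 − 0.523664·6.75 = 2.115267
ŷ(3) = a + b·3 = 2.115267 + 0.523664·3 = 3.686260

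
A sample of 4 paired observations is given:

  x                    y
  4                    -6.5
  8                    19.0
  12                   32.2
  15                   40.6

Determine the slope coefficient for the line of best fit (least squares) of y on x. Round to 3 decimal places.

n = 4, Σx = 39, Σy = 85.3, Σxy = 1121.4, Σx² = 449
Sxx = Σx² − (Σx)²/n = 449 − 380.25 = 68.75
Sxy = Σxy − (Σx)(Σy)/n = 1121.4 − 831.675 = 289.725
b = Sxy/Sxx = 289.725/68.75 = 4.214182

4.214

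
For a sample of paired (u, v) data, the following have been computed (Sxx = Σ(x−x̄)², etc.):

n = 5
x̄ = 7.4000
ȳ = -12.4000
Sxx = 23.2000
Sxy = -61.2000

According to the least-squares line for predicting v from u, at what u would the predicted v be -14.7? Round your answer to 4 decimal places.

b = Sxy/Sxx = -61.2/23.2 = -2.637931
a = ȳ − b·x̄ = -12.4 − (-2.637931)·7.4 = 7.120690
Set a + b·x = -14.7: x = (-14.7 − 7.120690) / (-2.637931) = 8.271895

8.2719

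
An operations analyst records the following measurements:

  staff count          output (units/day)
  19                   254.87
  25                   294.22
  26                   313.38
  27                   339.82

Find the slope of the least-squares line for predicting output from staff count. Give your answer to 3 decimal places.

n = 4, Σx = 97, Σy = 1202.29, Σxy = 29521.05, Σx² = 2391
Sxx = Σx² − (Σx)²/n = 2391 − 2352.25 = 38.75
Sxy = Σxy − (Σx)(Σy)/n = 29521.05 − 29155.5325 = 365.5175
b = Sxy/Sxx = 365.5175/38.75 = 9.432710

9.433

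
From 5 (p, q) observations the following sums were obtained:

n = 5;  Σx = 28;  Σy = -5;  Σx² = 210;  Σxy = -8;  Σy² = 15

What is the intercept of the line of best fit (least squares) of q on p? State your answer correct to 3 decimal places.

-3.105

Sxx = Σx² − (Σx)²/n = 210 − 156.8 = 53.2
Sxy = Σxy − (Σx)(Σy)/n = -8 − (-28) = 20
b = Sxy/Sxx = 20/53.2 = 0.375940
a = ȳ − b·x̄ = -1 − 0.375940·5.6 = -3.105263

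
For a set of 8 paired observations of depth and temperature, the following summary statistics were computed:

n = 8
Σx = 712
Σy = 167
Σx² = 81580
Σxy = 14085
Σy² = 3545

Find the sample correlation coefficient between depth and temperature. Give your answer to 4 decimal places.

Sxx = Σx² − (Σx)²/n = 81580 − 63368 = 18212
Sxy = Σxy − (Σx)(Σy)/n = 14085 − 14863 = -778
Syy = Σy² − (Σy)²/n = 3545 − 3486.125 = 58.875
r = Sxy/√(Sxx·Syy) = -778/√(1072231.5) = -778/1035.486118 = -0.751338

-0.7513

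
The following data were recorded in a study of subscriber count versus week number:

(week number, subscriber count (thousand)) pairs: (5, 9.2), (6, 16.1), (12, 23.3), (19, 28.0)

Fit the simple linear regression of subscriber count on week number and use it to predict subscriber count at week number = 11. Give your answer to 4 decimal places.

n = 4, Σx = 42, Σy = 76.6, Σxy = 954.2, Σx² = 566
Sxx = Σx² − (Σx)²/n = 566 − 441 = 125
Sxy = Σxy − (Σx)(Σy)/n = 954.2 − 804.3 = 149.9
b = Sxy/Sxx = 149.9/125 = 1.1992
a = ȳ − b·x̄ = 19.15 − 1.1992·10.5 = 6.5584
ŷ(11) = a + b·11 = 6.5584 + 1.1992·11 = 19.7496

19.7496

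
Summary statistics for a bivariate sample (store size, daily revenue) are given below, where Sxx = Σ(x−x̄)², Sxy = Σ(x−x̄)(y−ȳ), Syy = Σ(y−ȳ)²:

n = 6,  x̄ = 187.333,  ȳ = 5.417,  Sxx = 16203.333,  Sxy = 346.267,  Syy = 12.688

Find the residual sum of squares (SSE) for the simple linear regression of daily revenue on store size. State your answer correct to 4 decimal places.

5.2882

b = Sxy/Sxx = 346.267/16203.333 = 0.021370
SSE = Syy − b·Sxy = 12.688 − 0.021370·346.267 = 5.288236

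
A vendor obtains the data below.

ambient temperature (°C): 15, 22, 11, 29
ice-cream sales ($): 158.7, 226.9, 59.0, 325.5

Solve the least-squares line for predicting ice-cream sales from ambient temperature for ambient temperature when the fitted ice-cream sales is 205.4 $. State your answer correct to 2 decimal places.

n = 4, Σx = 77, Σy = 770.1, Σxy = 17460.8, Σx² = 1671
Sxx = Σx² − (Σx)²/n = 1671 − 1482.25 = 188.75
Sxy = Σxy − (Σx)(Σy)/n = 17460.8 − 14824.425 = 2636.375
b = Sxy/Sxx = 2636.375/188.75 = 13.967550
a = ȳ − b·x̄ = 192.525 − 13.967550·19.25 = -76.350331
Set a + b·x = 205.4: x = (205.4 − (-76.350331)) / 13.967550 = 20.171779

20.17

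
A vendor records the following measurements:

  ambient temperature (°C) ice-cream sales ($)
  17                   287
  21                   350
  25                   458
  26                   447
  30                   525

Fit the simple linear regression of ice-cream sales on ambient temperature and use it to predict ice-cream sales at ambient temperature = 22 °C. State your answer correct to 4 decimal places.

379.5789

n = 5, Σx = 119, Σy = 2067, Σxy = 51051, Σx² = 2931
Sxx = Σx² − (Σx)²/n = 2931 − 2832.2 = 98.8
Sxy = Σxy − (Σx)(Σy)/n = 51051 − 49194.6 = 1856.4
b = Sxy/Sxx = 1856.4/98.8 = 18.789474
a = ȳ − b·x̄ = 413.4 − 18.789474·23.8 = -33.789474
ŷ(22) = a + b·22 = -33.789474 + 18.789474·22 = 379.578947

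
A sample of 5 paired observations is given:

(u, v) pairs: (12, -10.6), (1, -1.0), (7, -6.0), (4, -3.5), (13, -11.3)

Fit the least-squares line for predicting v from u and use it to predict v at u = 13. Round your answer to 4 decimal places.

n = 5, Σx = 37, Σy = -32.4, Σxy = -331.1, Σx² = 379
Sxx = Σx² − (Σx)²/n = 379 − 273.8 = 105.2
Sxy = Σxy − (Σx)(Σy)/n = -331.1 − (-239.76) = -91.34
b = Sxy/Sxx = -91.34/105.2 = -0.868251
a = ȳ − b·x̄ = -6.48 − (-0.868251)·7.4 = -0.054943
ŷ(13) = a + b·13 = -0.054943 + (-0.868251)·13 = -11.342205

-11.3422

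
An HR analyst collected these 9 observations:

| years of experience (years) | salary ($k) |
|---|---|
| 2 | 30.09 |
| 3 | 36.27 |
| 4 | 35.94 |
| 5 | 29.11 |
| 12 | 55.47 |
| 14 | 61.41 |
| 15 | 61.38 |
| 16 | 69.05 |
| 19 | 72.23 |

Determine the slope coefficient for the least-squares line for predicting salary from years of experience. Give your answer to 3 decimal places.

2.595

n = 9, Σx = 90, Σy = 450.95, Σxy = 5381.55, Σx² = 1236
Sxx = Σx² − (Σx)²/n = 1236 − 900 = 336
Sxy = Σxy − (Σx)(Σy)/n = 5381.55 − 4509.5 = 872.05
b = Sxy/Sxx = 872.05/336 = 2.595387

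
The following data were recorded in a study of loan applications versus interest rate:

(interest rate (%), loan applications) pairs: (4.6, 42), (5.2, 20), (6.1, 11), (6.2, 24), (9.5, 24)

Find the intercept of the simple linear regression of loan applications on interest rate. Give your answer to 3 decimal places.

n = 5, Σx = 31.6, Σy = 121, Σxy = 741.1, Σx² = 214.1
Sxx = Σx² − (Σx)²/n = 214.1 − 199.712 = 14.388
Sxy = Σxy − (Σx)(Σy)/n = 741.1 − 764.72 = -23.62
b = Sxy/Sxx = -23.62/14.388 = -1.641646
a = ȳ − b·x̄ = 24.2 − (-1.641646)·6.32 = 34.575202

34.575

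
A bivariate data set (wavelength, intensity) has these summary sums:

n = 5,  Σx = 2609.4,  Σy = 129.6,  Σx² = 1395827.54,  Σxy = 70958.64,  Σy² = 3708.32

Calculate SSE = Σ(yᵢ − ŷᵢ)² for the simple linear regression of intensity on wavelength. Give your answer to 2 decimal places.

Sxx = Σx² − (Σx)²/n = 1395827.54 − 1361793.672 = 34033.868
Sxy = Σxy − (Σx)(Σy)/n = 70958.64 − 67635.648 = 3322.992
Syy = Σy² − (Σy)²/n = 3708.32 − 3359.232 = 349.088
b = Sxy/Sxx = 3322.992/34033.868 = 0.097638
SSE = Syy − b·Sxy = 349.088 − 0.097638·3322.992 = 24.638371

24.64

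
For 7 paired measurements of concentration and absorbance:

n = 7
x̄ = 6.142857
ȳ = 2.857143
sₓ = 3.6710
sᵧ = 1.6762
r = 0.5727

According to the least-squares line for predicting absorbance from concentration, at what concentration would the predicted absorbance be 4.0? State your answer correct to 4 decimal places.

b = r · sᵧ/sₓ = 0.5727 · 1.6762/3.671 = 0.261498
a = ȳ − b·x̄ = 2.857143 − 0.261498·6.142857 = 1.250797
Set a + b·x = 4.0: x = (4.0 − 1.250797) / 0.261498 = 10.513278

10.5133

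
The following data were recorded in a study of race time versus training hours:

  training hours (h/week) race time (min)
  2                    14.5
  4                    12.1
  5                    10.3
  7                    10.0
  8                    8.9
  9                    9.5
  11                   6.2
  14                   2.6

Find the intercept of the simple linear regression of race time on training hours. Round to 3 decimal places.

n = 8, Σx = 60, Σy = 74.1, Σxy = 460.2, Σx² = 556
Sxx = Σx² − (Σx)²/n = 556 − 450 = 106
Sxy = Σxy − (Σx)(Σy)/n = 460.2 − 555.75 = -95.55
b = Sxy/Sxx = -95.55/106 = -0.901415
a = ȳ − b·x̄ = 9.2625 − (-0.901415)·7.5 = 16.023113

16.023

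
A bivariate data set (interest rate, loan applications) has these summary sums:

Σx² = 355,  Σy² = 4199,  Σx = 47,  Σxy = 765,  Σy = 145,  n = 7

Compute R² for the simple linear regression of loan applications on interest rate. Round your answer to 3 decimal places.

Sxx = Σx² − (Σx)²/n = 355 − 315.571429 = 39.428571
Sxy = Σxy − (Σx)(Σy)/n = 765 − 973.571429 = -208.571429
Syy = Σy² − (Σy)²/n = 4199 − 3003.571429 = 1195.428571
R² = Sxy²/(Sxx·Syy) = (-208.571429)²/(39.428571·1195.428571) = 0.922943

0.923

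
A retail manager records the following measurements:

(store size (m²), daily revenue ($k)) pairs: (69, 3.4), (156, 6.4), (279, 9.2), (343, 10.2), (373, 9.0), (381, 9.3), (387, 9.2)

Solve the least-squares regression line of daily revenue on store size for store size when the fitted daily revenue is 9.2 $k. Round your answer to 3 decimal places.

n = 7, Σx = 1988, Σy = 56.7, Σxy = 17759.1, Σx² = 658646
Sxx = Σx² − (Σx)²/n = 658646 − 564592 = 94054
Sxy = Σxy − (Σx)(Σy)/n = 17759.1 − 16102.8 = 1656.3
b = Sxy/Sxx = 1656.3/94054 = 0.017610
a = ȳ − b·x̄ = 8.1 − 0.017610·284 = 3.098733
Set a + b·x = 9.2: x = (9.2 − 3.098733) / 0.017610 = 346.464167

346.464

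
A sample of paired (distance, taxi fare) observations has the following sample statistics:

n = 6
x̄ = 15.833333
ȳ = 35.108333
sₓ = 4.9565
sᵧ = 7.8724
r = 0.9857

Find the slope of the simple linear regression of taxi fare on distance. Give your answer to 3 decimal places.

1.566

b = r · sᵧ/sₓ = 0.9857 · 7.8724/4.9565 = 1.565586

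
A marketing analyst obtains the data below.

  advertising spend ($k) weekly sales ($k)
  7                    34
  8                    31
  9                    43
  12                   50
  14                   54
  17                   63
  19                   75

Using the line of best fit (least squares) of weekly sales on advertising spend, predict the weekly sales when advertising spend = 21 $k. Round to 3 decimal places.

79.064

n = 7, Σx = 86, Σy = 350, Σxy = 4725, Σx² = 1184
Sxx = Σx² − (Σx)²/n = 1184 − 1056.571429 = 127.428571
Sxy = Σxy − (Σx)(Σy)/n = 4725 − 4300 = 425
b = Sxy/Sxx = 425/127.428571 = 3.335202
a = ȳ − b·x̄ = 50 − 3.335202·12.285714 = 9.024664
ŷ(21) = a + b·21 = 9.024664 + 3.335202·21 = 79.063901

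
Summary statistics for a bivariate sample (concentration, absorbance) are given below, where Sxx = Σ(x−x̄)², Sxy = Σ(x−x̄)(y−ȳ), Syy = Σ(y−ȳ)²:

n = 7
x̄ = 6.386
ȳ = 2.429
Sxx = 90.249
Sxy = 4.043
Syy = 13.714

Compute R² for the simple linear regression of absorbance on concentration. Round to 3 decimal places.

R² = Sxy²/(Sxx·Syy) = (4.043)²/(90.249·13.714) = 0.013207

0.013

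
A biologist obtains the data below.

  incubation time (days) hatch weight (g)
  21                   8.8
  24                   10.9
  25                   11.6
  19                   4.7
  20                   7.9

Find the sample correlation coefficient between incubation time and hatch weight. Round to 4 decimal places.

0.9430

n = 5, Σx = 109, Σy = 43.9, Σxy = 983.7, Σx² = 2403, Σy² = 415.31
Sxx = Σx² − (Σx)²/n = 2403 − 2376.2 = 26.8
Sxy = Σxy − (Σx)(Σy)/n = 983.7 − 957.02 = 26.68
Syy = Σy² − (Σy)²/n = 415.31 − 385.442 = 29.868
r = Sxy/√(Sxx·Syy) = 26.68/√(800.4624) = 26.68/28.292444 = 0.943008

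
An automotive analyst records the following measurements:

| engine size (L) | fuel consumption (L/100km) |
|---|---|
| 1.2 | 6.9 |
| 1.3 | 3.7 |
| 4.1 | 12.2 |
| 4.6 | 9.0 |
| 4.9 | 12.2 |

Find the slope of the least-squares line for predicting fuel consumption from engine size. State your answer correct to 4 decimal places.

1.7041

n = 5, Σx = 16.1, Σy = 44, Σxy = 164.29, Σx² = 65.11
Sxx = Σx² − (Σx)²/n = 65.11 − 51.842 = 13.268
Sxy = Σxy − (Σx)(Σy)/n = 164.29 − 141.68 = 22.61
b = Sxy/Sxx = 22.61/13.268 = 1.704100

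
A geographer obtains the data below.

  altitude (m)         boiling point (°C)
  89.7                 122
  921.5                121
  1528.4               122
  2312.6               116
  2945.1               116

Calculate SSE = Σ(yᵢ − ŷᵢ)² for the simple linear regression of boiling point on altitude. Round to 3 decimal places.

9.784

n = 5, Σx = 7797.3, Σy = 597, Σxy = 918802.9, Σx² = 17214947.67, Σy² = 71321
Sxx = Σx² − (Σx)²/n = 17214947.67 − 12159577.458 = 5055370.212
Sxy = Σxy − (Σx)(Σy)/n = 918802.9 − 930997.62 = -12194.72
Syy = Σy² − (Σy)²/n = 71321 − 71281.8 = 39.2
b = Sxy/Sxx = -12194.72/5055370.212 = -0.002412
SSE = Syy − b·Sxy = 39.2 − (-0.002412)·(-12194.72) = 9.783520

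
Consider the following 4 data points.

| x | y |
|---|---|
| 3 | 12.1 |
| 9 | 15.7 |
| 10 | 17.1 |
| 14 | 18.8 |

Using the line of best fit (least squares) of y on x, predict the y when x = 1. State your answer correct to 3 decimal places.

10.957

n = 4, Σx = 36, Σy = 63.7, Σxy = 611.8, Σx² = 386
Sxx = Σx² − (Σx)²/n = 386 − 324 = 62
Sxy = Σxy − (Σx)(Σy)/n = 611.8 − 573.3 = 38.5
b = Sxy/Sxx = 38.5/62 = 0.620968
a = ȳ − b·x̄ = 15.925 − 0.620968·9 = 10.336290
ŷ(1) = a + b·1 = 10.336290 + 0.620968·1 = 10.957258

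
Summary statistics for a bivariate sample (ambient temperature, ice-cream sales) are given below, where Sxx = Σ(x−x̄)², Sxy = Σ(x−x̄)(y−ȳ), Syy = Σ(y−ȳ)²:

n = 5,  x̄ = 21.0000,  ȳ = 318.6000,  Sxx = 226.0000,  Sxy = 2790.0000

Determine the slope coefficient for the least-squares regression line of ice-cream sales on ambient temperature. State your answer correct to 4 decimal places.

12.3451

b = Sxy/Sxx = 2790/226 = 12.345133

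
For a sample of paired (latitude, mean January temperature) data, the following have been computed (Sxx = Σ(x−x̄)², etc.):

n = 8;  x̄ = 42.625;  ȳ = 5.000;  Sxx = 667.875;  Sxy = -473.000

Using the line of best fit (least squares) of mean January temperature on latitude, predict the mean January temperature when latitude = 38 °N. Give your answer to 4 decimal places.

b = Sxy/Sxx = -473/667.875 = -0.708216
a = ȳ − b·x̄ = 5 − (-0.708216)·42.625 = 35.187722
ŷ(38) = a + b·38 = 35.187722 + (-0.708216)·38 = 8.275501

8.2755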